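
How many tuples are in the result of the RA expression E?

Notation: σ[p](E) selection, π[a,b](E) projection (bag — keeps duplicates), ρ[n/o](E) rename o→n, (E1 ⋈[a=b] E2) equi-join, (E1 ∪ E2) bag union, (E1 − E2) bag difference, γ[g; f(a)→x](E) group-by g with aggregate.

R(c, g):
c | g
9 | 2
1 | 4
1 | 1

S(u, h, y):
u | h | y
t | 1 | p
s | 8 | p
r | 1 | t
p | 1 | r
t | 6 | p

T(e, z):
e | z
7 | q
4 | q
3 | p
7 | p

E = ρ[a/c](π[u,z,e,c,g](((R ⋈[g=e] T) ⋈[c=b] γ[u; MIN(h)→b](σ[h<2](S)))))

Row counts bottom-up:
  R → 3
  T → 4
  (R ⋈[g=e] T) → 1
  S → 5
  σ[h<2](S) → 3
  γ[u; MIN(h)→b](σ[h<2](S)) → 3
  ((R ⋈[g=e] T) ⋈[c=b] γ[u; MIN(h)→b](σ[h<2](S))) → 3
  π[u,z,e,c,g](((R ⋈[g=e] T) ⋈[c=b] γ[u; MIN(h)→b](σ[h<2](S)))) → 3
  ρ[a/c](π[u,z,e,c,g](((R ⋈[g=e] T) ⋈[c=b] γ[u; MIN(h)→b](σ[h<2](S))))) → 3

|E| = 3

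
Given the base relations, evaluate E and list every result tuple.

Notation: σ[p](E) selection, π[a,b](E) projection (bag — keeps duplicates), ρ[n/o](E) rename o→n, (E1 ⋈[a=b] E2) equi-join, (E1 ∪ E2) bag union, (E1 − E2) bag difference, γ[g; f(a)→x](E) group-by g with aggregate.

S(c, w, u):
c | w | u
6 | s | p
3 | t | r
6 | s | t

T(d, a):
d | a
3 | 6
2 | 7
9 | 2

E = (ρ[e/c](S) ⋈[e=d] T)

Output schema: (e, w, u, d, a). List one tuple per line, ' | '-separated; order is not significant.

Subexpression sizes:
  S → 3
  ρ[e/c](S) → 3
  T → 3
  (ρ[e/c](S) ⋈[e=d] T) → 1

== RESULT ==
e | w | u | d | a
3 | t | r | 3 | 6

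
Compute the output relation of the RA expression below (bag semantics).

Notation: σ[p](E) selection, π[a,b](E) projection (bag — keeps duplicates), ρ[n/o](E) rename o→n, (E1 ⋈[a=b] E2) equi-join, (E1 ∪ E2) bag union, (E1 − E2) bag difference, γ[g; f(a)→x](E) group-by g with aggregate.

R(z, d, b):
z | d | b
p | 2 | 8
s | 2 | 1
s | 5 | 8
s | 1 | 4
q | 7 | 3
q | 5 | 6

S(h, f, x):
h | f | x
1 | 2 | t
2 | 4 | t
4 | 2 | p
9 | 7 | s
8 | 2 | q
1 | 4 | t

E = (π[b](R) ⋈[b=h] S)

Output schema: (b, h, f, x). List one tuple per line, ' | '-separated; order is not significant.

Row counts bottom-up:
  R → 6
  π[b](R) → 6
  S → 6
  (π[b](R) ⋈[b=h] S) → 5

== RESULT ==
b | h | f | x
1 | 1 | 2 | t
1 | 1 | 4 | t
4 | 4 | 2 | p
8 | 8 | 2 | q
8 | 8 | 2 | q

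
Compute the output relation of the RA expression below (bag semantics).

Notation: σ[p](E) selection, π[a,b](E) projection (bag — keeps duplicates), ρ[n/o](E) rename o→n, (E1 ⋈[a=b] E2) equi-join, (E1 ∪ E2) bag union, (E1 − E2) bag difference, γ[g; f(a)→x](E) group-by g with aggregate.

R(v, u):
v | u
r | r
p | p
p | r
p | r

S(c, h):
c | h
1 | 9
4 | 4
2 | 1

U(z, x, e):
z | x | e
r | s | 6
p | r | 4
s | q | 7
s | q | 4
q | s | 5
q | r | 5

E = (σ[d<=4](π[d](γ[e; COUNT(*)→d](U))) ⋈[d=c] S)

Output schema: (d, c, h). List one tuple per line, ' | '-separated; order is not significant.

Subexpression sizes:
  U → 6
  γ[e; COUNT(*)→d](U) → 4
  π[d](γ[e; COUNT(*)→d](U)) → 4
  σ[d<=4](π[d](γ[e; COUNT(*)→d](U))) → 4
  S → 3
  (σ[d<=4](π[d](γ[e; COUNT(*)→d](U))) ⋈[d=c] S) → 4

== RESULT ==
d | c | h
1 | 1 | 9
1 | 1 | 9
2 | 2 | 1
2 | 2 | 1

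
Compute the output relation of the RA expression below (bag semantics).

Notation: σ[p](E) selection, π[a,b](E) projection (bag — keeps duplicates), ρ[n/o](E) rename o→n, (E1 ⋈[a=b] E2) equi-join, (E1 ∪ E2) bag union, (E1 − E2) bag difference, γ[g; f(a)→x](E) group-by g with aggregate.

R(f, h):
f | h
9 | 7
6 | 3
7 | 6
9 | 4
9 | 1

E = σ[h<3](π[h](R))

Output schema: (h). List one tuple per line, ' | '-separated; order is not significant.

Row counts bottom-up:
  R → 5
  π[h](R) → 5
  σ[h<3](π[h](R)) → 1

== RESULT ==
h
1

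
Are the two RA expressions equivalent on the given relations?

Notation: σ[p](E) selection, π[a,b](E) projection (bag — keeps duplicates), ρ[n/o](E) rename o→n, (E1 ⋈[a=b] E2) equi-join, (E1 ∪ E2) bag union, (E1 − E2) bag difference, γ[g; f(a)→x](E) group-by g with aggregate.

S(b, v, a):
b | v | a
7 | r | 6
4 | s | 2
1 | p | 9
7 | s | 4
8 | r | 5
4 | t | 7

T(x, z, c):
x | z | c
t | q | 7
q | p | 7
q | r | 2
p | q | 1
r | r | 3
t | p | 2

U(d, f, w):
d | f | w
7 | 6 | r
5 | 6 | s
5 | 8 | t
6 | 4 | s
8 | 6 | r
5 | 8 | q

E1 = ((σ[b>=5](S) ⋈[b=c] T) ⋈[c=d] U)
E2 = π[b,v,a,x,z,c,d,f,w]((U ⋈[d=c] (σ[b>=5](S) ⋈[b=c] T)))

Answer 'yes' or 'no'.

E1 subexpression sizes:
  S → 6
  σ[b>=5](S) → 3
  T → 6
  (σ[b>=5](S) ⋈[b=c] T) → 4
  U → 6
  ((σ[b>=5](S) ⋈[b=c] T) ⋈[c=d] U) → 4
E2 subexpression sizes:
  U → 6
  S → 6
  σ[b>=5](S) → 3
  T → 6
  (σ[b>=5](S) ⋈[b=c] T) → 4
  (U ⋈[d=c] (σ[b>=5](S) ⋈[b=c] T)) → 4
  π[b,v,a,x,z,c,d,f,w]((U ⋈[d=c] (σ[b>=5](S) ⋈[b=c] T))) → 4

E1 and E2 produce the same multiset:
b | v | a | x | z | c | d | f | w
7 | r | 6 | q | p | 7 | 7 | 6 | r
7 | r | 6 | t | q | 7 | 7 | 6 | r
7 | s | 4 | q | p | 7 | 7 | 6 | r
7 | s | 4 | t | q | 7 | 7 | 6 | r

yes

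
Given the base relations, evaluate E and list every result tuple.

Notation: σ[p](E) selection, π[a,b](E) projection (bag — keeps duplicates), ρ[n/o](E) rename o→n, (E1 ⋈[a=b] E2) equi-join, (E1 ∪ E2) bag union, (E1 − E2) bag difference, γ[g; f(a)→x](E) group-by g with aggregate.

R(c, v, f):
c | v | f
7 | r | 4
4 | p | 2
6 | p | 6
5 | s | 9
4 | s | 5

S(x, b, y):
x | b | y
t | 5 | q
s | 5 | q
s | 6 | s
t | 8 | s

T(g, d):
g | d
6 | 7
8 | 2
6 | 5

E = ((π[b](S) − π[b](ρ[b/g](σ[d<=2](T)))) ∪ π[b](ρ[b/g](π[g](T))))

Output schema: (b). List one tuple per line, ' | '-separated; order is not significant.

Stepwise |·|:
  S → 4
  π[b](S) → 4
  T → 3
  σ[d<=2](T) → 1
  ρ[b/g](σ[d<=2](T)) → 1
  π[b](ρ[b/g](σ[d<=2](T))) → 1
  (π[b](S) − π[b](ρ[b/g](σ[d<=2](T)))) → 3
  T → 3
  π[g](T) → 3
  ρ[b/g](π[g](T)) → 3
  π[b](ρ[b/g](π[g](T))) → 3
  ((π[b](S) − π[b](ρ[b/g](σ[d<=2](T)))) ∪ π[b](ρ[b/g](π[g](T)))) → 6

== RESULT ==
b
5
5
6
6
6
8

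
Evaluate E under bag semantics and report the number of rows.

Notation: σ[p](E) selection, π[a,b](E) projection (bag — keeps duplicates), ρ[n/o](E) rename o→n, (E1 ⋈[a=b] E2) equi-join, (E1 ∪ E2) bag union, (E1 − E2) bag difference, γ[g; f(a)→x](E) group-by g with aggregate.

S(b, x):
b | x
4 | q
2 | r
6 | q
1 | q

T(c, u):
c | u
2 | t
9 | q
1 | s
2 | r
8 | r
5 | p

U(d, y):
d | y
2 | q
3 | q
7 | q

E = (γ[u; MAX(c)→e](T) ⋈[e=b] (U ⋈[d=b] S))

Per-node cardinality:
  T → 6
  γ[u; MAX(c)→e](T) → 5
  U → 3
  S → 4
  (U ⋈[d=b] S) → 1
  (γ[u; MAX(c)→e](T) ⋈[e=b] (U ⋈[d=b] S)) → 1

|E| = 1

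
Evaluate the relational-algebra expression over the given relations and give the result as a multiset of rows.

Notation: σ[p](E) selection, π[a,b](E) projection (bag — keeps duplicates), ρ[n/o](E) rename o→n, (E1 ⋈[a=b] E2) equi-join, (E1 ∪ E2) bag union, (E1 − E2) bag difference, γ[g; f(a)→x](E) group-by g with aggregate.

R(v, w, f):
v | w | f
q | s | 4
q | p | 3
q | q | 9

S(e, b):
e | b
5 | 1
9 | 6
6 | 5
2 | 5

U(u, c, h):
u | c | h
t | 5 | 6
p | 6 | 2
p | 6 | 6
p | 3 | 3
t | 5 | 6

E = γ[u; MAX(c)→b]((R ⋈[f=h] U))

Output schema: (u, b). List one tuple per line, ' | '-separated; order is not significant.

Stepwise |·|:
  R → 3
  U → 5
  (R ⋈[f=h] U) → 1
  γ[u; MAX(c)→b]((R ⋈[f=h] U)) → 1

== RESULT ==
u | b
p | 3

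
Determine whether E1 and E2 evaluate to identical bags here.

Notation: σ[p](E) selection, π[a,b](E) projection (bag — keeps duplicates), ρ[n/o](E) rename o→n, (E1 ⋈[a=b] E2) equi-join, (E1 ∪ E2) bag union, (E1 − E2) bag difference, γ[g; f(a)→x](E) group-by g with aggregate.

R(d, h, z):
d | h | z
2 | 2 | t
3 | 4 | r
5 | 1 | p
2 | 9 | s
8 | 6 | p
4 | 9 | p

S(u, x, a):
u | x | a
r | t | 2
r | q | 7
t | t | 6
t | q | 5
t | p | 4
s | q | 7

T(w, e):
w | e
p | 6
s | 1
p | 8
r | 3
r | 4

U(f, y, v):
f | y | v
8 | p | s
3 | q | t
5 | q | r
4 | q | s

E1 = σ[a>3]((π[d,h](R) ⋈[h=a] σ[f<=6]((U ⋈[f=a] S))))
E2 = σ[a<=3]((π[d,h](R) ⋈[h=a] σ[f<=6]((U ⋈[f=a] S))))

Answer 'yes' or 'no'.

E1 stepwise |·|:
  R → 6
  π[d,h](R) → 6
  U → 4
  S → 6
  (U ⋈[f=a] S) → 2
  σ[f<=6]((U ⋈[f=a] S)) → 2
  (π[d,h](R) ⋈[h=a] σ[f<=6]((U ⋈[f=a] S))) → 1
  σ[a>3]((π[d,h](R) ⋈[h=a] σ[f<=6]((U ⋈[f=a] S)))) → 1
E2 stepwise |·|:
  R → 6
  π[d,h](R) → 6
  U → 4
  S → 6
  (U ⋈[f=a] S) → 2
  σ[f<=6]((U ⋈[f=a] S)) → 2
  (π[d,h](R) ⋈[h=a] σ[f<=6]((U ⋈[f=a] S))) → 1
  σ[a<=3]((π[d,h](R) ⋈[h=a] σ[f<=6]((U ⋈[f=a] S)))) → 0

E1 result:
d | h | f | y | v | u | x | a
3 | 4 | 4 | q | s | t | p | 4
E2 result:
d | h | f | y | v | u | x | a
(0 rows)
Witness: (3, 4, 4, 'q', 's', 't', 'p', 4) appears 1× in E1 but 0× in E2.

no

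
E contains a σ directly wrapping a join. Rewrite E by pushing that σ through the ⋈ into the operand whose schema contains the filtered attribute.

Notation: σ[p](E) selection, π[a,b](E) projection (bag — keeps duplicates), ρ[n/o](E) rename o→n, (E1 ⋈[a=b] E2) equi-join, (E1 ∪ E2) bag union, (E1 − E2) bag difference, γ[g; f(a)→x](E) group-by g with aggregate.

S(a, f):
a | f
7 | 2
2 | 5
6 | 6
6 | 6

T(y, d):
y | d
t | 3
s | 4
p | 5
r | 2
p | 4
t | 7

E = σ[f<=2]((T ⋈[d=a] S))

σ filters on f, owned by the right side.
E' = (T ⋈[d=a] σ[f<=2](S))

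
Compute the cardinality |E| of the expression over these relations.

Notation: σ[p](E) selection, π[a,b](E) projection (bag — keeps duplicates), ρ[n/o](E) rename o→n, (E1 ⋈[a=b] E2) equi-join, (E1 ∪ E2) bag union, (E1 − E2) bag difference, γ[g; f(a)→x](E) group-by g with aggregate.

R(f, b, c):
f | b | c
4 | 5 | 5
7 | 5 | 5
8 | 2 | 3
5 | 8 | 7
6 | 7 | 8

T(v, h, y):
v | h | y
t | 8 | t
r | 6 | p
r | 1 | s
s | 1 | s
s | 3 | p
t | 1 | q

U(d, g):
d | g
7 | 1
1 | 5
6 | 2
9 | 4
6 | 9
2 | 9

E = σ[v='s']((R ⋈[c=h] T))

Per-node cardinality:
  R → 5
  T → 6
  (R ⋈[c=h] T) → 2
  σ[v='s']((R ⋈[c=h] T)) → 1

|E| = 1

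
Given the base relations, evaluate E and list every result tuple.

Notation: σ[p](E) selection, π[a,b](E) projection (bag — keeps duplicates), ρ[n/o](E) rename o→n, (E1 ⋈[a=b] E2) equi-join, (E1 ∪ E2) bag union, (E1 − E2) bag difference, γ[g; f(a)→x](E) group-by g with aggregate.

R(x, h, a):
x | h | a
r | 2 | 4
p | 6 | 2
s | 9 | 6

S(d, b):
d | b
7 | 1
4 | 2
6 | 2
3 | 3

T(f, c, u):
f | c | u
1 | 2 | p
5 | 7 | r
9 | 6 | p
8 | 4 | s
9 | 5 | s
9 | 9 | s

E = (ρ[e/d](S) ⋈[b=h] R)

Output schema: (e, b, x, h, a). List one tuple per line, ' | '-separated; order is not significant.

Stepwise |·|:
  S → 4
  ρ[e/d](S) → 4
  R → 3
  (ρ[e/d](S) ⋈[b=h] R) → 2

== RESULT ==
e | b | x | h | a
4 | 2 | r | 2 | 4
6 | 2 | r | 2 | 4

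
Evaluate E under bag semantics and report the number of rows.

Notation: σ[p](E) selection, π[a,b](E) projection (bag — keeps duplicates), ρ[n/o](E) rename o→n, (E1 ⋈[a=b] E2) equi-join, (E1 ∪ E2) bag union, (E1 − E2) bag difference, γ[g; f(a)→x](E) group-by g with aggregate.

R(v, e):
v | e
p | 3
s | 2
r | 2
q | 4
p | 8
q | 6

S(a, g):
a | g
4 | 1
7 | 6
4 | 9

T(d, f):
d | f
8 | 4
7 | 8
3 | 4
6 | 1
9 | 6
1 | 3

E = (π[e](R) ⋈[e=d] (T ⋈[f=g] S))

Subexpression sizes:
  R → 6
  π[e](R) → 6
  T → 6
  S → 3
  (T ⋈[f=g] S) → 2
  (π[e](R) ⋈[e=d] (T ⋈[f=g] S)) → 1

|E| = 1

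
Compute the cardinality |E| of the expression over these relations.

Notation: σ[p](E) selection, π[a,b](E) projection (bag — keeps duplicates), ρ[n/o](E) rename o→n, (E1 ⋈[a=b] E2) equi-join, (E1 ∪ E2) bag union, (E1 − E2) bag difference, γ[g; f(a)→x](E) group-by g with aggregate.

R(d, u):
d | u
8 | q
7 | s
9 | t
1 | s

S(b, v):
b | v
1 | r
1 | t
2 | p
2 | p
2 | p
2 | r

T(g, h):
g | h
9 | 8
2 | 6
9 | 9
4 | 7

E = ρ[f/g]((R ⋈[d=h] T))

Stepwise |·|:
  R → 4
  T → 4
  (R ⋈[d=h] T) → 3
  ρ[f/g]((R ⋈[d=h] T)) → 3

|E| = 3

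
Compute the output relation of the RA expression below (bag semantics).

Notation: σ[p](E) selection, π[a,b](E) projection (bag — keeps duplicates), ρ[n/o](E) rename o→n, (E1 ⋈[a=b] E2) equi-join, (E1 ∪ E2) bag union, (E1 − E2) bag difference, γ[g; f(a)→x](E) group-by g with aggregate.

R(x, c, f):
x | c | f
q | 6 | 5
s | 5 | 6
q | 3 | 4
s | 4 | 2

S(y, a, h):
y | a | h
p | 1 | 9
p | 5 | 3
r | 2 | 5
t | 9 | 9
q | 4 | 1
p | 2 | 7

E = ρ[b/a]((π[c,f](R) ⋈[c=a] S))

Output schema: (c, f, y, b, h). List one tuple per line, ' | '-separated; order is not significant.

Subexpression sizes:
  R → 4
  π[c,f](R) → 4
  S → 6
  (π[c,f](R) ⋈[c=a] S) → 2
  ρ[b/a]((π[c,f](R) ⋈[c=a] S)) → 2

== RESULT ==
c | f | y | b | h
4 | 2 | q | 4 | 1
5 | 6 | p | 5 | 3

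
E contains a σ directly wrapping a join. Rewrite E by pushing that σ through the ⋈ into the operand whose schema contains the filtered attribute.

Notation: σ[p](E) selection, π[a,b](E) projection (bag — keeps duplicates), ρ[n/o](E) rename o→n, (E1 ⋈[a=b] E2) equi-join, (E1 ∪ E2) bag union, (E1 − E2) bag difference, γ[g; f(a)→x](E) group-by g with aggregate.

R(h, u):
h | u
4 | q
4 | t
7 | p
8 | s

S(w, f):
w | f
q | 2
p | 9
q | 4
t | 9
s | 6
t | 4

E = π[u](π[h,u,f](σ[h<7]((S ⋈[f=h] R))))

σ filters on h, owned by the right side.
E' = π[u](π[h,u,f]((S ⋈[f=h] σ[h<7](R))))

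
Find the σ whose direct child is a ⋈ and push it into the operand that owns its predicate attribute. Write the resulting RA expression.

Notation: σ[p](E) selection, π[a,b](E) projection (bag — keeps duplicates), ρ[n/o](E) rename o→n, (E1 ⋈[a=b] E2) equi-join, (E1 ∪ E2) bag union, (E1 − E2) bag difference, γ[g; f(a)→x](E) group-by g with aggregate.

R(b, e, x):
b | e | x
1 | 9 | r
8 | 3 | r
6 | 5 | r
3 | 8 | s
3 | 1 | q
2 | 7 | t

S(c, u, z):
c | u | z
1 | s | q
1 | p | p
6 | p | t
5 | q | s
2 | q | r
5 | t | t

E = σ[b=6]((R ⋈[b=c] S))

σ filters on b, owned by the left side.
E' = (σ[b=6](R) ⋈[b=c] S)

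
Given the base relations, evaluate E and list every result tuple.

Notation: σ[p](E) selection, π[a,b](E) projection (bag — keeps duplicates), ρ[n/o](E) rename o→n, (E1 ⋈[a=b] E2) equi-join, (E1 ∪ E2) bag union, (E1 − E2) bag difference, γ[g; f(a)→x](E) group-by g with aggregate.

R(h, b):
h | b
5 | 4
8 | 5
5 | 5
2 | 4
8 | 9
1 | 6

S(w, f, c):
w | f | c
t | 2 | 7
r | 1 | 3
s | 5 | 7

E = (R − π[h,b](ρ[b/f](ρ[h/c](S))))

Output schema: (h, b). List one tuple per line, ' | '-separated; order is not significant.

Per-node cardinality:
  R → 6
  S → 3
  ρ[h/c](S) → 3
  ρ[b/f](ρ[h/c](S)) → 3
  π[h,b](ρ[b/f](ρ[h/c](S))) → 3
  (R − π[h,b](ρ[b/f](ρ[h/c](S)))) → 6

== RESULT ==
h | b
1 | 6
2 | 4
5 | 4
5 | 5
8 | 5
8 | 9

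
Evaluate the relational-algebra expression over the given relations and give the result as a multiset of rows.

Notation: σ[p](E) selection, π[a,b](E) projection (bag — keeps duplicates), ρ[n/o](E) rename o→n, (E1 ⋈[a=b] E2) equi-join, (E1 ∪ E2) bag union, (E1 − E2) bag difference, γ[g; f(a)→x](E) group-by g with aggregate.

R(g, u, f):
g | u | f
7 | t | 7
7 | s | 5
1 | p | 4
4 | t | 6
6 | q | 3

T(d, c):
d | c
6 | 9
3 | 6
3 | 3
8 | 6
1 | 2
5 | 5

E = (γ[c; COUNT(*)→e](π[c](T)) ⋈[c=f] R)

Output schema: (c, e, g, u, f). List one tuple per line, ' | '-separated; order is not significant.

Subexpression sizes:
  T → 6
  π[c](T) → 6
  γ[c; COUNT(*)→e](π[c](T)) → 5
  R → 5
  (γ[c; COUNT(*)→e](π[c](T)) ⋈[c=f] R) → 3

== RESULT ==
c | e | g | u | f
3 | 1 | 6 | q | 3
5 | 1 | 7 | s | 5
6 | 2 | 4 | t | 6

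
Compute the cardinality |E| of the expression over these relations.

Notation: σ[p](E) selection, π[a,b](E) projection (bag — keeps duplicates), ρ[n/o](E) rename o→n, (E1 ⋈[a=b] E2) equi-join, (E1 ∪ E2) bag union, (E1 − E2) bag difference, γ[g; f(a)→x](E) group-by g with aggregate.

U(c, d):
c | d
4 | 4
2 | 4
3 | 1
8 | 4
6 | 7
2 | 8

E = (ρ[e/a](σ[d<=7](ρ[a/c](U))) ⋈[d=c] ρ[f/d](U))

Per-node cardinality:
  U → 6
  ρ[a/c](U) → 6
  σ[d<=7](ρ[a/c](U)) → 5
  ρ[e/a](σ[d<=7](ρ[a/c](U))) → 5
  U → 6
  ρ[f/d](U) → 6
  (ρ[e/a](σ[d<=7](ρ[a/c](U))) ⋈[d=c] ρ[f/d](U)) → 3

|E| = 3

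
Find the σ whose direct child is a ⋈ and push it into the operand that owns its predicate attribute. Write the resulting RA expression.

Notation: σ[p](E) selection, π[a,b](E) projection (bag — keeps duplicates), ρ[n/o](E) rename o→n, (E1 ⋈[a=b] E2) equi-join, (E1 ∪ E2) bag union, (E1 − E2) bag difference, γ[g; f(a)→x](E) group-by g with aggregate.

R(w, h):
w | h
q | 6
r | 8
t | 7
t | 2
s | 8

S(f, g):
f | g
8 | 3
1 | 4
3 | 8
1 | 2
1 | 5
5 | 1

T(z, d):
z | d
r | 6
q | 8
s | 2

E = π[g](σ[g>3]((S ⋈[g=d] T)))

σ filters on g, owned by the left side.
E' = π[g]((σ[g>3](S) ⋈[g=d] T))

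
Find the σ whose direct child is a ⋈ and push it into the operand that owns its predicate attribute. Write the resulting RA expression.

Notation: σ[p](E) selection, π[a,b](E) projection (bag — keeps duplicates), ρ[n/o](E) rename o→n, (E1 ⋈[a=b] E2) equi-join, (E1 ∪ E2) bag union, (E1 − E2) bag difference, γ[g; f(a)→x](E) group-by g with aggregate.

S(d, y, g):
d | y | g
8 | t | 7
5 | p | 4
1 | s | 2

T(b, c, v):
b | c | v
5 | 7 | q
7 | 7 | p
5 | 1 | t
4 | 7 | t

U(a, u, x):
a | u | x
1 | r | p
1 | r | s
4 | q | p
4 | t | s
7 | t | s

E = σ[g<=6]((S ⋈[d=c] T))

σ filters on g, owned by the left side.
E' = (σ[g<=6](S) ⋈[d=c] T)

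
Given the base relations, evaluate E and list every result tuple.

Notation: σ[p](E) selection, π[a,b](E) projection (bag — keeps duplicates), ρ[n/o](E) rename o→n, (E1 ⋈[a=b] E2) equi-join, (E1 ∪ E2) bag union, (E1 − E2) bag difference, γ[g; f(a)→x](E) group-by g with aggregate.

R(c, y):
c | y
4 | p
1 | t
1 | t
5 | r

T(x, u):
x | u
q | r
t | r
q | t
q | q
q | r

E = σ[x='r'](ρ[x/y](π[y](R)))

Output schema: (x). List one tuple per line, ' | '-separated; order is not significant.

Row counts bottom-up:
  R → 4
  π[y](R) → 4
  ρ[x/y](π[y](R)) → 4
  σ[x='r'](ρ[x/y](π[y](R))) → 1

== RESULT ==
x
r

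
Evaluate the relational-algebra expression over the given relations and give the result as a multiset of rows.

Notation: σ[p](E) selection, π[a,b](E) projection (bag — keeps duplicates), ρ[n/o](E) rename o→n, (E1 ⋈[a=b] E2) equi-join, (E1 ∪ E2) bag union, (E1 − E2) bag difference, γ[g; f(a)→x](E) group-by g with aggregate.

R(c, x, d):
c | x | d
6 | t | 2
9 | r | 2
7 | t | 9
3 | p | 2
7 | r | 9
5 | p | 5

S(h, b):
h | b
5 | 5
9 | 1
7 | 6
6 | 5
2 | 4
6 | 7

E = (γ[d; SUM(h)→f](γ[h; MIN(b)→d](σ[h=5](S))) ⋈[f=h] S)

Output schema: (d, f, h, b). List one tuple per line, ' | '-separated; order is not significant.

Row counts bottom-up:
  S → 6
  σ[h=5](S) → 1
  γ[h; MIN(b)→d](σ[h=5](S)) → 1
  γ[d; SUM(h)→f](γ[h; MIN(b)→d](σ[h=5](S))) → 1
  S → 6
  (γ[d; SUM(h)→f](γ[h; MIN(b)→d](σ[h=5](S))) ⋈[f=h] S) → 1

== RESULT ==
d | f | h | b
5 | 5 | 5 | 5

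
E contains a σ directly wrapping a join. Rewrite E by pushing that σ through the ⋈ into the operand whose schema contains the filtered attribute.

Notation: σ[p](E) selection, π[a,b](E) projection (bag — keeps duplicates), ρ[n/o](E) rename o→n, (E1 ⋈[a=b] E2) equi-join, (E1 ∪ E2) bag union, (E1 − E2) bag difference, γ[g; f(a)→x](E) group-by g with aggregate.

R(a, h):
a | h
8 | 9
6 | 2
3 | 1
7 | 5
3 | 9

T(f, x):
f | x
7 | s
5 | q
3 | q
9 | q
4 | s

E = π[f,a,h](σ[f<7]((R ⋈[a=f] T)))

σ filters on f, owned by the right side.
E' = π[f,a,h]((R ⋈[a=f] σ[f<7](T)))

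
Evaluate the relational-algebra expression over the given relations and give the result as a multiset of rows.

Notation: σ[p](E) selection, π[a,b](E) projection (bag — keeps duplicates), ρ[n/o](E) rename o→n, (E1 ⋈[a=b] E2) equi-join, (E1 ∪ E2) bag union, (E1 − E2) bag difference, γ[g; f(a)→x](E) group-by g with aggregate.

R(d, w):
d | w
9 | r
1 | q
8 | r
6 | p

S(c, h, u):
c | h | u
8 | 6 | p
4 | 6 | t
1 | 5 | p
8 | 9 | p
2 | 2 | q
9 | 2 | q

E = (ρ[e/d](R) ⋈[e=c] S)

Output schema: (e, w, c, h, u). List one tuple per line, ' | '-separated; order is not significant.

Stepwise |·|:
  R → 4
  ρ[e/d](R) → 4
  S → 6
  (ρ[e/d](R) ⋈[e=c] S) → 4

== RESULT ==
e | w | c | h | u
1 | q | 1 | 5 | p
8 | r | 8 | 6 | p
8 | r | 8 | 9 | p
9 | r | 9 | 2 | q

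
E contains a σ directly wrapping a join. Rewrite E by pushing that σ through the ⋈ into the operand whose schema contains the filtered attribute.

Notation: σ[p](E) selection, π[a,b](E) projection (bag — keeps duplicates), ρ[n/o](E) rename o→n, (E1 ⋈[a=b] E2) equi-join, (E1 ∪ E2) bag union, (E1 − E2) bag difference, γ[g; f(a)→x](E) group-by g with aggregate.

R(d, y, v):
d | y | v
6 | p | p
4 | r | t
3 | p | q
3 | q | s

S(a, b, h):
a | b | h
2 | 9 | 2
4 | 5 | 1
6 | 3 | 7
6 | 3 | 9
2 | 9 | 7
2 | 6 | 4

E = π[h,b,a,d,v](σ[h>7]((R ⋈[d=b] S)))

σ filters on h, owned by the right side.
E' = π[h,b,a,d,v]((R ⋈[d=b] σ[h>7](S)))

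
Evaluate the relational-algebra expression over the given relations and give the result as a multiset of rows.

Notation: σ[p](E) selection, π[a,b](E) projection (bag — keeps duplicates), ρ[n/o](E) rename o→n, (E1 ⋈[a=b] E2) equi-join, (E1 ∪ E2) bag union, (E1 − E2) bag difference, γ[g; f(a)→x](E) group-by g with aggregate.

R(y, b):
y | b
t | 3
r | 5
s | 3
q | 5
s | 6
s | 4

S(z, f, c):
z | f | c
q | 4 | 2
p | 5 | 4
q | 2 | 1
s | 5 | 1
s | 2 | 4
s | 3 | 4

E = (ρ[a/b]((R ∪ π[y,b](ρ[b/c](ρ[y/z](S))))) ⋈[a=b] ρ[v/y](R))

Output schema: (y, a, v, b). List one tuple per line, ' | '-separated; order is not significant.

Subexpression sizes:
  R → 6
  S → 6
  ρ[y/z](S) → 6
  ρ[b/c](ρ[y/z](S)) → 6
  π[y,b](ρ[b/c](ρ[y/z](S))) → 6
  (R ∪ π[y,b](ρ[b/c](ρ[y/z](S)))) → 12
  ρ[a/b]((R ∪ π[y,b](ρ[b/c](ρ[y/z](S))))) → 12
  R → 6
  ρ[v/y](R) → 6
  (ρ[a/b]((R ∪ π[y,b](ρ[b/c](ρ[y/z](S))))) ⋈[a=b] ρ[v/y](R)) → 13

== RESULT ==
y | a | v | b
p | 4 | s | 4
q | 5 | q | 5
q | 5 | r | 5
r | 5 | q | 5
r | 5 | r | 5
s | 3 | s | 3
s | 3 | t | 3
s | 4 | s | 4
s | 4 | s | 4
s | 4 | s | 4
s | 6 | s | 6
t | 3 | s | 3
t | 3 | t | 3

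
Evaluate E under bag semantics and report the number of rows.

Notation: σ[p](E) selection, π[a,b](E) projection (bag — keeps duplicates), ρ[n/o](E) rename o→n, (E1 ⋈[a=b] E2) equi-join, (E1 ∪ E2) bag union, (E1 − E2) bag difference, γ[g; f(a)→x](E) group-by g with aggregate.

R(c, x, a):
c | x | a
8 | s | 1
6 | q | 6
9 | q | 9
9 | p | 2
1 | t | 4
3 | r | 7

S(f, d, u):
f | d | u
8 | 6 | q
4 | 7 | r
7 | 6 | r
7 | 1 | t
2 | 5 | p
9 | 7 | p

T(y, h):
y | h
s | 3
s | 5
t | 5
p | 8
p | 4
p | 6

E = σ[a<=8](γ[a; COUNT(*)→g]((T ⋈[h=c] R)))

Row counts bottom-up:
  T → 6
  R → 6
  (T ⋈[h=c] R) → 3
  γ[a; COUNT(*)→g]((T ⋈[h=c] R)) → 3
  σ[a<=8](γ[a; COUNT(*)→g]((T ⋈[h=c] R))) → 3

|E| = 3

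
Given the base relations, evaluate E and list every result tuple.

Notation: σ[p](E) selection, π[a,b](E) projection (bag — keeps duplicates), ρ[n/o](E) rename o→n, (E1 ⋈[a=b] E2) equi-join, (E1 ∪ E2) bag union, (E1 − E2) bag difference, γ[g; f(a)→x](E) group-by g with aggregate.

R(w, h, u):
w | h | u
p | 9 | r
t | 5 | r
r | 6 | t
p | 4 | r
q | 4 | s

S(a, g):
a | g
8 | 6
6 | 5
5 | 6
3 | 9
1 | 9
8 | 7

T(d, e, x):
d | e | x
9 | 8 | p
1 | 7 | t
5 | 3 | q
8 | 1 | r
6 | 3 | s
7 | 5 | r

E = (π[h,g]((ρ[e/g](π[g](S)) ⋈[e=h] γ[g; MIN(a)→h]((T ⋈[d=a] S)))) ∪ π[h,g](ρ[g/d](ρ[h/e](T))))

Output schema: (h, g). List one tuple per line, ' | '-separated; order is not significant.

Subexpression sizes:
  S → 6
  π[g](S) → 6
  ρ[e/g](π[g](S)) → 6
  T → 6
  S → 6
  (T ⋈[d=a] S) → 5
  γ[g; MIN(a)→h]((T ⋈[d=a] S)) → 4
  (ρ[e/g](π[g](S)) ⋈[e=h] γ[g; MIN(a)→h]((T ⋈[d=a] S))) → 3
  π[h,g]((ρ[e/g](π[g](S)) ⋈[e=h] γ[g; MIN(a)→h]((T ⋈[d=a] S)))) → 3
  T → 6
  ρ[h/e](T) → 6
  ρ[g/d](ρ[h/e](T)) → 6
  π[h,g](ρ[g/d](ρ[h/e](T))) → 6
  (π[h,g]((ρ[e/g](π[g](S)) ⋈[e=h] γ[g; MIN(a)→h]((T ⋈[d=a] S)))) ∪ π[h,g](ρ[g/d](ρ[h/e](T)))) → 9

== RESULT ==
h | g
1 | 8
3 | 5
3 | 6
5 | 6
5 | 7
6 | 5
6 | 5
7 | 1
8 | 9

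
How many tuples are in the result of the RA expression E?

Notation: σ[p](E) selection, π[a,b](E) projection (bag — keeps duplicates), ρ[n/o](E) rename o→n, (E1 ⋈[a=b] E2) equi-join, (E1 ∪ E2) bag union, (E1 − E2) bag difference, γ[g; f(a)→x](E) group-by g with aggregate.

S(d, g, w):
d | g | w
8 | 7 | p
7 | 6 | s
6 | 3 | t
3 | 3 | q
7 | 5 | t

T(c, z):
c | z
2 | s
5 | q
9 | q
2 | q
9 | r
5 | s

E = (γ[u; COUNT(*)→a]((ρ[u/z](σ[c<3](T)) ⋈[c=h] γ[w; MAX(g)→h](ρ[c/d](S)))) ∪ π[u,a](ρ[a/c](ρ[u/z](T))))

Subexpression sizes:
  T → 6
  σ[c<3](T) → 2
  ρ[u/z](σ[c<3](T)) → 2
  S → 5
  ρ[c/d](S) → 5
  γ[w; MAX(g)→h](ρ[c/d](S)) → 4
  (ρ[u/z](σ[c<3](T)) ⋈[c=h] γ[w; MAX(g)→h](ρ[c/d](S))) → 0
  γ[u; COUNT(*)→a]((ρ[u/z](σ[c<3](T)) ⋈[c=h] γ[w; MAX(g)→h](ρ[c/d](S)))) → 0
  T → 6
  ρ[u/z](T) → 6
  ρ[a/c](ρ[u/z](T)) → 6
  π[u,a](ρ[a/c](ρ[u/z](T))) → 6
  (γ[u; COUNT(*)→a]((ρ[u/z](σ[c<3](T)) ⋈[c=h] γ[w; MAX(g)→h](ρ[c/d](S)))) ∪ π[u,a](ρ[a/c](ρ[u/z](T)))) → 6

|E| = 6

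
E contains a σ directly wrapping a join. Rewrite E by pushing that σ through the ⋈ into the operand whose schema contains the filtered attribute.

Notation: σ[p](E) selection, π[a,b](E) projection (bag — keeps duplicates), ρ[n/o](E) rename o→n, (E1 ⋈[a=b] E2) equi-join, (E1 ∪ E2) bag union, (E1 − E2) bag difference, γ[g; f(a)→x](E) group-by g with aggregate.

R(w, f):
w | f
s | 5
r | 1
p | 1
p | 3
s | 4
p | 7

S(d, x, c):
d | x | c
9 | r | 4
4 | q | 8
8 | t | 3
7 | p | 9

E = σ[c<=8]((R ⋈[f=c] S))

σ filters on c, owned by the right side.
E' = (R ⋈[f=c] σ[c<=8](S))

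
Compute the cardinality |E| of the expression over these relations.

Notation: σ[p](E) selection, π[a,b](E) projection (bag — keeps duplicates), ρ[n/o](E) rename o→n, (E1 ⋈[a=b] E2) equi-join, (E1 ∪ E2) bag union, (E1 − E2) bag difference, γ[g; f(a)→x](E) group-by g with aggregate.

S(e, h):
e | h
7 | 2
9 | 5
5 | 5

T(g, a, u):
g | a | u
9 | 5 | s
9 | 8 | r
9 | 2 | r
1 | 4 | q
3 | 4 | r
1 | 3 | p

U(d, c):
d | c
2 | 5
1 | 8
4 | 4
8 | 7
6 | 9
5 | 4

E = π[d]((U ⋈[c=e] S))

Subexpression sizes:
  U → 6
  S → 3
  (U ⋈[c=e] S) → 3
  π[d]((U ⋈[c=e] S)) → 3

|E| = 3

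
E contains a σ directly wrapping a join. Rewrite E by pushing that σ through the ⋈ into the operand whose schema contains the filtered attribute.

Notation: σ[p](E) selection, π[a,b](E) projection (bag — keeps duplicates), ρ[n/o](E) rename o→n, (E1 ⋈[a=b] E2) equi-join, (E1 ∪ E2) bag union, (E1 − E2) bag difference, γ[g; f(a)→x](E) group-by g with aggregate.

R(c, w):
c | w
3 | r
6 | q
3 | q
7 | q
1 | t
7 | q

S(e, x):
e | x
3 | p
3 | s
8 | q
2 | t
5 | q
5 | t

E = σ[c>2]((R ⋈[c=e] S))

σ filters on c, owned by the left side.
E' = (σ[c>2](R) ⋈[c=e] S)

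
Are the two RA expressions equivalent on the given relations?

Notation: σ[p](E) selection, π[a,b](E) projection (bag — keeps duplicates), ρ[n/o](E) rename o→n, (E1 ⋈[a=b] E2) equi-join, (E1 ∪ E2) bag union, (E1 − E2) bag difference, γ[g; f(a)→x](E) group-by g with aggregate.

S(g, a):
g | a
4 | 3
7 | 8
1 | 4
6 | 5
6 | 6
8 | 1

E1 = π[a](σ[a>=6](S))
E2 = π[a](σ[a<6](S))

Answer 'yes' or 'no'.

E1 subexpression sizes:
  S → 6
  σ[a>=6](S) → 2
  π[a](σ[a>=6](S)) → 2
E2 subexpression sizes:
  S → 6
  σ[a<6](S) → 4
  π[a](σ[a<6](S)) → 4

E1 result:
a
6
8
E2 result:
a
1
3
4
5
Witness: (6,) appears 1× in E1 but 0× in E2.

no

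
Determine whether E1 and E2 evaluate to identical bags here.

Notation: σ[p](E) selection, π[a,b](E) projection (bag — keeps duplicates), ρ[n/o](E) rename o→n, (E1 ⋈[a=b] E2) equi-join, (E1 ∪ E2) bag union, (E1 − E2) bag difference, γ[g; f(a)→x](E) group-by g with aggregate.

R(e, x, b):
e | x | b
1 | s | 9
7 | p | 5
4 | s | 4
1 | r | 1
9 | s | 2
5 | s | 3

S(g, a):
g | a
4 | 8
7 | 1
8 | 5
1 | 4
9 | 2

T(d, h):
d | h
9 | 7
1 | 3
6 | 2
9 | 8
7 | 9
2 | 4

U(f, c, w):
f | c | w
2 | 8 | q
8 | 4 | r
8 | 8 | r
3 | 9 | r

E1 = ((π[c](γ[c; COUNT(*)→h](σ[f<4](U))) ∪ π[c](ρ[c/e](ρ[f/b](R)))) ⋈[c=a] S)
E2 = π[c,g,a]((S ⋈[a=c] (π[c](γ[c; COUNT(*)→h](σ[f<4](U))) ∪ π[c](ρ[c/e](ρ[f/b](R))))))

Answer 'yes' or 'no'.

E1 row counts bottom-up:
  U → 4
  σ[f<4](U) → 2
  γ[c; COUNT(*)→h](σ[f<4](U)) → 2
  π[c](γ[c; COUNT(*)→h](σ[f<4](U))) → 2
  R → 6
  ρ[f/b](R) → 6
  ρ[c/e](ρ[f/b](R)) → 6
  π[c](ρ[c/e](ρ[f/b](R))) → 6
  (π[c](γ[c; COUNT(*)→h](σ[f<4](U))) ∪ π[c](ρ[c/e](ρ[f/b](R)))) → 8
  S → 5
  ((π[c](γ[c; COUNT(*)→h](σ[f<4](U))) ∪ π[c](ρ[c/e](ρ[f/b](R)))) ⋈[c=a] S) → 5
E2 row counts bottom-up:
  S → 5
  U → 4
  σ[f<4](U) → 2
  γ[c; COUNT(*)→h](σ[f<4](U)) → 2
  π[c](γ[c; COUNT(*)→h](σ[f<4](U))) → 2
  R → 6
  ρ[f/b](R) → 6
  ρ[c/e](ρ[f/b](R)) → 6
  π[c](ρ[c/e](ρ[f/b](R))) → 6
  (π[c](γ[c; COUNT(*)→h](σ[f<4](U))) ∪ π[c](ρ[c/e](ρ[f/b](R)))) → 8
  (S ⋈[a=c] (π[c](γ[c; COUNT(*)→h](σ[f<4](U))) ∪ π[c](ρ[c/e](ρ[f/b](R))))) → 5
  π[c,g,a]((S ⋈[a=c] (π[c](γ[c; COUNT(*)→h](σ[f<4](U))) ∪ π[c](ρ[c/e](ρ[f/b](R)))))) → 5

E1 and E2 produce the same multiset:
c | g | a
1 | 7 | 1
1 | 7 | 1
4 | 1 | 4
5 | 8 | 5
8 | 4 | 8

yes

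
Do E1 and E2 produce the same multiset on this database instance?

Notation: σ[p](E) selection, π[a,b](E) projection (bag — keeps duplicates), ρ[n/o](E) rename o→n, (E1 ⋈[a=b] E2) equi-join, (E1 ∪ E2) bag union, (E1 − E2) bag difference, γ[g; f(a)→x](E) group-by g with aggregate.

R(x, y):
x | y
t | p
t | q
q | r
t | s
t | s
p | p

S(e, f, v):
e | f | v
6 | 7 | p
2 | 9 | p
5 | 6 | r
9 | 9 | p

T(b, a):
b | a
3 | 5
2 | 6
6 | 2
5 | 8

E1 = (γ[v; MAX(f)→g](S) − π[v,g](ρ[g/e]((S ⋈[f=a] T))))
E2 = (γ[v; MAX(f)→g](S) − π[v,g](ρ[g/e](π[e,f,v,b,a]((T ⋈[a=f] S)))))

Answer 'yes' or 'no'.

E1 row counts bottom-up:
  S → 4
  γ[v; MAX(f)→g](S) → 2
  S → 4
  T → 4
  (S ⋈[f=a] T) → 1
  ρ[g/e]((S ⋈[f=a] T)) → 1
  π[v,g](ρ[g/e]((S ⋈[f=a] T))) → 1
  (γ[v; MAX(f)→g](S) − π[v,g](ρ[g/e]((S ⋈[f=a] T)))) → 2
E2 row counts bottom-up:
  S → 4
  γ[v; MAX(f)→g](S) → 2
  T → 4
  S → 4
  (T ⋈[a=f] S) → 1
  π[e,f,v,b,a]((T ⋈[a=f] S)) → 1
  ρ[g/e](π[e,f,v,b,a]((T ⋈[a=f] S))) → 1
  π[v,g](ρ[g/e](π[e,f,v,b,a]((T ⋈[a=f] S)))) → 1
  (γ[v; MAX(f)→g](S) − π[v,g](ρ[g/e](π[e,f,v,b,a]((T ⋈[a=f] S))))) → 2

E1 and E2 produce the same multiset:
v | g
p | 9
r | 6

yes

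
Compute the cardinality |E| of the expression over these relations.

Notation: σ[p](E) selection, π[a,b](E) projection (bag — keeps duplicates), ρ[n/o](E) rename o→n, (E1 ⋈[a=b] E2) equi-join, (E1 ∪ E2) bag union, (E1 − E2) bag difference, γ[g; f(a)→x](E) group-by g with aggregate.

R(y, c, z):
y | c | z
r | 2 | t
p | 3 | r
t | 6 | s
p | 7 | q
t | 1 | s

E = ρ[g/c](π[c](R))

Subexpression sizes:
  R → 5
  π[c](R) → 5
  ρ[g/c](π[c](R)) → 5

|E| = 5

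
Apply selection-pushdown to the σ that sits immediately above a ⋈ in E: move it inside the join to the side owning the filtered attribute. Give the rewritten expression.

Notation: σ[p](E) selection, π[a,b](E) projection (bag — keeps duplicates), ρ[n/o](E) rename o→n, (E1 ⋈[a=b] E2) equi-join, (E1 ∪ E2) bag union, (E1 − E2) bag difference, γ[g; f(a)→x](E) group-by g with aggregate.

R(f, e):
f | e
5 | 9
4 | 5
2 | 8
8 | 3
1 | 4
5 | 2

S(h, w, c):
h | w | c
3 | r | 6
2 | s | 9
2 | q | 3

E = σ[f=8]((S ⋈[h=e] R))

σ filters on f, owned by the right side.
E' = (S ⋈[h=e] σ[f=8](R))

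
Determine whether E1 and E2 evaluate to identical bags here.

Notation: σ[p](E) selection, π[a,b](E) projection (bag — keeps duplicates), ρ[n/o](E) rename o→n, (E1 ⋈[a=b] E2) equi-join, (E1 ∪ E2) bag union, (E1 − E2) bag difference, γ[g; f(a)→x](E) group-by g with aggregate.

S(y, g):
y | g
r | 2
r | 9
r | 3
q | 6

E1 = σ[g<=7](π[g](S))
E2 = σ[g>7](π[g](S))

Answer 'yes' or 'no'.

E1 subexpression sizes:
  S → 4
  π[g](S) → 4
  σ[g<=7](π[g](S)) → 3
E2 subexpression sizes:
  S → 4
  π[g](S) → 4
  σ[g>7](π[g](S)) → 1

E1 result:
g
2
3
6
E2 result:
g
9
Witness: (6,) appears 1× in E1 but 0× in E2.

no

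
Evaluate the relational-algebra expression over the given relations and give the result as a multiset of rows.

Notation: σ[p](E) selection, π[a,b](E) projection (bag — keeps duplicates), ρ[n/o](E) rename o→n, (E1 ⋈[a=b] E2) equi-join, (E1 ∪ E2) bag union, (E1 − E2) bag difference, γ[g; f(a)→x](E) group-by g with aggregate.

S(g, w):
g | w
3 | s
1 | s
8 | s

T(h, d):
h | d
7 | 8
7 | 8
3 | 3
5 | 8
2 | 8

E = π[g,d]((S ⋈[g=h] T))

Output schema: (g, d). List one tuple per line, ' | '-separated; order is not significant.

Row counts bottom-up:
  S → 3
  T → 5
  (S ⋈[g=h] T) → 1
  π[g,d]((S ⋈[g=h] T)) → 1

== RESULT ==
g | d
3 | 3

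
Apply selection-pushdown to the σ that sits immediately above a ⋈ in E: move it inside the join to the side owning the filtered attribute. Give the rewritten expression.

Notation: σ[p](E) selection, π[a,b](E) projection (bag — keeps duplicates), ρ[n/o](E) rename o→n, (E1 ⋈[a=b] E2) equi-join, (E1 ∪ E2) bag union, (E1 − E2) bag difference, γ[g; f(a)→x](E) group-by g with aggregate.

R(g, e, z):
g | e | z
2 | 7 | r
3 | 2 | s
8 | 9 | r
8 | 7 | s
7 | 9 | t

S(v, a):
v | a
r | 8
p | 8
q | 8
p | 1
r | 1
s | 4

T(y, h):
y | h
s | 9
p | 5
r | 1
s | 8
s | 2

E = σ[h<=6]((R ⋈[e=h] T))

σ filters on h, owned by the right side.
E' = (R ⋈[e=h] σ[h<=6](T))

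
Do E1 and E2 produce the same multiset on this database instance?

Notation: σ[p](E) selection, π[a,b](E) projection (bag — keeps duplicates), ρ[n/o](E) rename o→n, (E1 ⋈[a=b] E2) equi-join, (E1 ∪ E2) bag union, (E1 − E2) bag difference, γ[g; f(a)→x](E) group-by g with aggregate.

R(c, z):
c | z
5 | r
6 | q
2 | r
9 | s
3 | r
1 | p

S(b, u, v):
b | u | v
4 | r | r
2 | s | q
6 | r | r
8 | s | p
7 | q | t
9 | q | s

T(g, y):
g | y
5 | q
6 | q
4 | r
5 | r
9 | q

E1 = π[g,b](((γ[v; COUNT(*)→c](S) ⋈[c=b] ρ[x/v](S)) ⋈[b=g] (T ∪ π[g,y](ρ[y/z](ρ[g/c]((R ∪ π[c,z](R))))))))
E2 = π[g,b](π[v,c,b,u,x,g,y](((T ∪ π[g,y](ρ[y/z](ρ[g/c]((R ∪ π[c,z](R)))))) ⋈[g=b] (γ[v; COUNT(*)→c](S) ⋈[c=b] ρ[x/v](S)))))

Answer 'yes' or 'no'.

E1 row counts bottom-up:
  S → 6
  γ[v; COUNT(*)→c](S) → 5
  S → 6
  ρ[x/v](S) → 6
  (γ[v; COUNT(*)→c](S) ⋈[c=b] ρ[x/v](S)) → 1
  T → 5
  R → 6
  R → 6
  π[c,z](R) → 6
  (R ∪ π[c,z](R)) → 12
  ρ[g/c]((R ∪ π[c,z](R))) → 12
  ρ[y/z](ρ[g/c]((R ∪ π[c,z](R)))) → 12
  π[g,y](ρ[y/z](ρ[g/c]((R ∪ π[c,z](R))))) → 12
  (T ∪ π[g,y](ρ[y/z](ρ[g/c]((R ∪ π[c,z](R)))))) → 17
  ((γ[v; COUNT(*)→c](S) ⋈[c=b] ρ[x/v](S)) ⋈[b=g] (T ∪ π[g,y](ρ[y/z](ρ[g/c]((R ∪ π[c,z](R))))))) → 2
  π[g,b](((γ[v; COUNT(*)→c](S) ⋈[c=b] ρ[x/v](S)) ⋈[b=g] (T ∪ π[g,y](ρ[y/z](ρ[g/c]((R ∪ π[c,z](R)))))))) → 2
E2 row counts bottom-up:
  T → 5
  R → 6
  R → 6
  π[c,z](R) → 6
  (R ∪ π[c,z](R)) → 12
  ρ[g/c]((R ∪ π[c,z](R))) → 12
  ρ[y/z](ρ[g/c]((R ∪ π[c,z](R)))) → 12
  π[g,y](ρ[y/z](ρ[g/c]((R ∪ π[c,z](R))))) → 12
  (T ∪ π[g,y](ρ[y/z](ρ[g/c]((R ∪ π[c,z](R)))))) → 17
  S → 6
  γ[v; COUNT(*)→c](S) → 5
  S → 6
  ρ[x/v](S) → 6
  (γ[v; COUNT(*)→c](S) ⋈[c=b] ρ[x/v](S)) → 1
  ((T ∪ π[g,y](ρ[y/z](ρ[g/c]((R ∪ π[c,z](R)))))) ⋈[g=b] (γ[v; COUNT(*)→c](S) ⋈[c=b] ρ[x/v](S))) → 2
  π[v,c,b,u,x,g,y](((T ∪ π[g,y](ρ[y/z](ρ[g/c]((R ∪ π[c,z](R)))))) ⋈[g=b] (γ[v; COUNT(*)→c](S) ⋈[c=b] ρ[x/v](S)))) → 2
  π[g,b](π[v,c,b,u,x,g,y](((T ∪ π[g,y](ρ[y/z](ρ[g/c]((R ∪ π[c,z](R)))))) ⋈[g=b] (γ[v; COUNT(*)→c](S) ⋈[c=b] ρ[x/v](S))))) → 2

E1 and E2 produce the same multiset:
g | b
2 | 2
2 | 2

yes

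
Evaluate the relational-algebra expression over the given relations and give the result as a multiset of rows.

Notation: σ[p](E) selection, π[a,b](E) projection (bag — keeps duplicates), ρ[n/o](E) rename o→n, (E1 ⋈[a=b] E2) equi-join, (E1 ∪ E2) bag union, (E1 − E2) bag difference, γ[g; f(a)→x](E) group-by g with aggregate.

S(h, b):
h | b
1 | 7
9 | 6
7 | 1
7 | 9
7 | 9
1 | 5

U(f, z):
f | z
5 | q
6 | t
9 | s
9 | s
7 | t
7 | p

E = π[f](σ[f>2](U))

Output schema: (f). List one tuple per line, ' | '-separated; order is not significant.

Per-node cardinality:
  U → 6
  σ[f>2](U) → 6
  π[f](σ[f>2](U)) → 6

== RESULT ==
f
5
6
7
7
9
9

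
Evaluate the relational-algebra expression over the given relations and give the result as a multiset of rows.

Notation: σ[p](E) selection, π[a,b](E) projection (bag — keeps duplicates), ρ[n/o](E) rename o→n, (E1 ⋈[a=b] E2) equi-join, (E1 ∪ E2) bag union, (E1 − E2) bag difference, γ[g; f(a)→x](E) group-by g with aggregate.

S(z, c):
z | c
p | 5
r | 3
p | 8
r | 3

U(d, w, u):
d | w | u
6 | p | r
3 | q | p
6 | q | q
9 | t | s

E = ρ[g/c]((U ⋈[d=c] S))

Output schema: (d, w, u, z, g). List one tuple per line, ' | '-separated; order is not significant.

Row counts bottom-up:
  U → 4
  S → 4
  (U ⋈[d=c] S) → 2
  ρ[g/c]((U ⋈[d=c] S)) → 2

== RESULT ==
d | w | u | z | g
3 | q | p | r | 3
3 | q | p | r | 3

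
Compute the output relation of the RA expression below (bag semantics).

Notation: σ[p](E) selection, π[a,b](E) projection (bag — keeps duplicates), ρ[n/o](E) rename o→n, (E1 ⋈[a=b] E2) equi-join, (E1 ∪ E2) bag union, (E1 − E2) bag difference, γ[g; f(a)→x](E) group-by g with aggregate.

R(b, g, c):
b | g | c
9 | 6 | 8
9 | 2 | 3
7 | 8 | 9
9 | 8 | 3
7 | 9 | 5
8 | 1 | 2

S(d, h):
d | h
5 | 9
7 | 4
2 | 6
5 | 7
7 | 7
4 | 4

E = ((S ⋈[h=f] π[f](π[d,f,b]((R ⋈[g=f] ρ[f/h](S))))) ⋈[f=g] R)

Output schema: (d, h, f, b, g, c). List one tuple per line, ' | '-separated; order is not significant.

Subexpression sizes:
  S → 6
  R → 6
  S → 6
  ρ[f/h](S) → 6
  (R ⋈[g=f] ρ[f/h](S)) → 2
  π[d,f,b]((R ⋈[g=f] ρ[f/h](S))) → 2
  π[f](π[d,f,b]((R ⋈[g=f] ρ[f/h](S)))) → 2
  (S ⋈[h=f] π[f](π[d,f,b]((R ⋈[g=f] ρ[f/h](S))))) → 2
  R → 6
  ((S ⋈[h=f] π[f](π[d,f,b]((R ⋈[g=f] ρ[f/h](S))))) ⋈[f=g] R) → 2

== RESULT ==
d | h | f | b | g | c
2 | 6 | 6 | 9 | 6 | 8
5 | 9 | 9 | 7 | 9 | 5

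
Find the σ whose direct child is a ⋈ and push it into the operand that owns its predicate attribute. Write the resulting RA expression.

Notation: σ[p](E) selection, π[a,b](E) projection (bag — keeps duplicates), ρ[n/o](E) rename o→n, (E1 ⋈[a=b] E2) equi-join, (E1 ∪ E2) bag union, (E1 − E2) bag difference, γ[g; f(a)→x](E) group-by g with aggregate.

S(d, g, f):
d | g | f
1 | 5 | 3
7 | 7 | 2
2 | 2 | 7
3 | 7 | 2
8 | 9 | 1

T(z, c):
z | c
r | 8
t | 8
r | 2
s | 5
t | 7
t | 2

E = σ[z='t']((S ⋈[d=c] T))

σ filters on z, owned by the right side.
E' = (S ⋈[d=c] σ[z='t'](T))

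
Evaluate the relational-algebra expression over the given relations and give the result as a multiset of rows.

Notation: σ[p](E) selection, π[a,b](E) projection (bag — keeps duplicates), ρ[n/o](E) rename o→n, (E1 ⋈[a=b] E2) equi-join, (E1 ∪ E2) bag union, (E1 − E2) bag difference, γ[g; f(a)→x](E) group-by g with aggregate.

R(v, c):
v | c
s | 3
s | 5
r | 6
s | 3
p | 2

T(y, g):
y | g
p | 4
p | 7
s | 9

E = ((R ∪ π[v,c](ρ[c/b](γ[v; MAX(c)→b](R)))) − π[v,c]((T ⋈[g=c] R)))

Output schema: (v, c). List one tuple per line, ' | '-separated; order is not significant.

Row counts bottom-up:
  R → 5
  R → 5
  γ[v; MAX(c)→b](R) → 3
  ρ[c/b](γ[v; MAX(c)→b](R)) → 3
  π[v,c](ρ[c/b](γ[v; MAX(c)→b](R))) → 3
  (R ∪ π[v,c](ρ[c/b](γ[v; MAX(c)→b](R)))) → 8
  T → 3
  R → 5
  (T ⋈[g=c] R) → 0
  π[v,c]((T ⋈[g=c] R)) → 0
  ((R ∪ π[v,c](ρ[c/b](γ[v; MAX(c)→b](R)))) − π[v,c]((T ⋈[g=c] R))) → 8

== RESULT ==
v | c
p | 2
p | 2
r | 6
r | 6
s | 3
s | 3
s | 5
s | 5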